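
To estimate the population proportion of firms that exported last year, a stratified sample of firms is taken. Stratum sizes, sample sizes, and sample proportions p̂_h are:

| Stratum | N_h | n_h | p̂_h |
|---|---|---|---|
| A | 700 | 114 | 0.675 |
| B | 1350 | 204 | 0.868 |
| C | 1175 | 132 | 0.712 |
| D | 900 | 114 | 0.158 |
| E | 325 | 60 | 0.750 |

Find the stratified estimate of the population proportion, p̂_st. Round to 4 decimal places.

N = 4450; stratum weights W_h = N_h/N.
p̂_st = Σ W_h p̂_h = (700·0.675 + 1350·0.868 + 1175·0.712 + 900·0.158 + 325·0.750)/4450 = 0.64424

p̂_st ≈ 0.6442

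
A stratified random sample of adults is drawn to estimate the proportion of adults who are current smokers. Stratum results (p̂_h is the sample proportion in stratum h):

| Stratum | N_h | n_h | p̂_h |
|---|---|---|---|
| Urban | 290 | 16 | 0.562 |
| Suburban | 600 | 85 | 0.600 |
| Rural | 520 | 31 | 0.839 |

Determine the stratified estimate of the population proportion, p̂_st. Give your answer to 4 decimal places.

N = 1410; stratum weights W_h = N_h/N.
p̂_st = Σ W_h p̂_h = (290·0.562 + 600·0.600 + 520·0.839)/1410 = 0.68033

p̂_st ≈ 0.6803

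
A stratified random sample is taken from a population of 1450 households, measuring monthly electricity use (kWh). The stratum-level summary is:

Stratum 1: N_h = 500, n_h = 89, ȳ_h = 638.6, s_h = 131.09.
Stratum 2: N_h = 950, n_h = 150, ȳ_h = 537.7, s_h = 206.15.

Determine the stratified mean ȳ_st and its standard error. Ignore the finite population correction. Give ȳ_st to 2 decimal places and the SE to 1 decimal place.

ȳ_st ≈ 572.49, SE ≈ 12.0

ȳ_st = Σ W_h ȳ_h = (500·638.6 + 950·537.7)/1450 = 572.49310
V̂(ȳ_st) = Σ W_h² s_h²/n_h, with W_h = N_h/N and N = 1450:
  stratum 1: (500/1450)²·131.09²/89 = 22.959
  stratum 2: (950/1450)²·206.15²/150 = 121.615
V̂(ȳ_st) = 144.574
SE(ȳ_st) = √144.574 = 12.0239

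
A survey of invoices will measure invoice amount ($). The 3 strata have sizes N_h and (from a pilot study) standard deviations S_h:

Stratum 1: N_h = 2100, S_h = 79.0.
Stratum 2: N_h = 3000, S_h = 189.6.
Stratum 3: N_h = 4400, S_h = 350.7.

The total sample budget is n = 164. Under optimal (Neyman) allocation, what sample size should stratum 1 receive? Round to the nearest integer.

12

Neyman allocation: n_h = n · N_h S_h / Σ N_i S_i, with n = 164.
  stratum 1: N_h·S_h = 2100·79.0 = 165900.00
  stratum 2: N_h·S_h = 3000·189.6 = 568800.00
  stratum 3: N_h·S_h = 4400·350.7 = 1543080.00
Σ N_h S_h = 2277780.00
n for stratum 1 = 164·165900.00/2277780.00 = 11.945 → 12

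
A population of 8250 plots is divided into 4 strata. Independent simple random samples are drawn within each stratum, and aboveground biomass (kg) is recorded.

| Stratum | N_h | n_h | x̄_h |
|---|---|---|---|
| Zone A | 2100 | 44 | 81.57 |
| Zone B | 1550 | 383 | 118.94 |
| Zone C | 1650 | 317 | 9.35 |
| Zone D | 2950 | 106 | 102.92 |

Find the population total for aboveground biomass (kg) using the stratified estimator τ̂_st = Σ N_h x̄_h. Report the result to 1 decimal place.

τ̂_st ≈ 674695.5

τ̂_st = Σ N_h x̄_h = 2100·81.57 + 1550·118.94 + 1650·9.35 + 2950·102.92 = 674695.5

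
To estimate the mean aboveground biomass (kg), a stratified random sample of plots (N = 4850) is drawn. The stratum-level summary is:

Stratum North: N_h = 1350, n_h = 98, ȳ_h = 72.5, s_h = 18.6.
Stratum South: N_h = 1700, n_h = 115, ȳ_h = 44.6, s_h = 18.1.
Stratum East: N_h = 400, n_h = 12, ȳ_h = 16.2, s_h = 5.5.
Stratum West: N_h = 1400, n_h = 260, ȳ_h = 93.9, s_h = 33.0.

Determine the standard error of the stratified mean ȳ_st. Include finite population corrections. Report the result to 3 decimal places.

V̂(ȳ_st) = Σ W_h² (1 − n_h/N_h) s_h²/n_h, with W_h = N_h/N and N = 4850:
  stratum North: (1350/4850)²·(1 − 98/1350)·18.6²/98 = 0.253661
  stratum South: (1700/4850)²·(1 − 115/1700)·18.1²/115 = 0.326328
  stratum East: (400/4850)²·(1 − 12/400)·5.5²/12 = 0.0166323
  stratum West: (1400/4850)²·(1 − 260/1400)·33.0²/260 = 0.284187
V̂(ȳ_st) = 0.880808
SE(ȳ_st) = √0.880808 = 0.938514

SE(ȳ_st) ≈ 0.939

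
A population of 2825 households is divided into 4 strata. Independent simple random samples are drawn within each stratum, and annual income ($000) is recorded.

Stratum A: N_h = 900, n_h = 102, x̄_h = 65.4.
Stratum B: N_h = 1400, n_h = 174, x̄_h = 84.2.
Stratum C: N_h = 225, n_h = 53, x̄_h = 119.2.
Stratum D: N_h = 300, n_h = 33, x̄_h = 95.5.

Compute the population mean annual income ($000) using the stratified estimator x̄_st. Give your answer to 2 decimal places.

N = Σ N_h = 2825. Stratum weights W_h = N_h/N.
x̄_st = (900·65.4 + 1400·84.2 + 225·119.2 + 300·95.5) / 2825 = 82.1982

x̄_st ≈ 82.20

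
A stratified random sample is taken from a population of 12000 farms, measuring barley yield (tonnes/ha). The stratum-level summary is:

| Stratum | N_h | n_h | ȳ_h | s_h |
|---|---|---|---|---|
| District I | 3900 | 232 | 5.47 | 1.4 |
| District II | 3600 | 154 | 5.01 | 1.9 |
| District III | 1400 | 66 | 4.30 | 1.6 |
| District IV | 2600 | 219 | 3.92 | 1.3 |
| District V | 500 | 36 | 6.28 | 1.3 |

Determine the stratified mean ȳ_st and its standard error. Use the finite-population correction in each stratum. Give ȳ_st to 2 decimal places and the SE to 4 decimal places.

ȳ_st = Σ W_h ȳ_h = (3900·5.47 + 3600·5.01 + 1400·4.30 + 2600·3.92 + 500·6.28)/12000 = 4.89342
V̂(ȳ_st) = Σ W_h² (1 − n_h/N_h) s_h²/n_h, with W_h = N_h/N and N = 12000:
  stratum District I: (3900/12000)²·(1 − 232/3900)·1.4²/232 = 0.000839266
  stratum District II: (3600/12000)²·(1 − 154/3600)·1.9²/154 = 0.00201949
  stratum District III: (1400/12000)²·(1 − 66/1400)·1.6²/66 = 0.000503057
  stratum District IV: (2600/12000)²·(1 − 219/2600)·1.3²/219 = 0.000331751
  stratum District V: (500/12000)²·(1 − 36/500)·1.3²/36 = 7.56327e-05
V̂(ȳ_st) = 0.0037692
SE(ȳ_st) = √0.0037692 = 0.0613938

ȳ_st ≈ 4.89, SE ≈ 0.0614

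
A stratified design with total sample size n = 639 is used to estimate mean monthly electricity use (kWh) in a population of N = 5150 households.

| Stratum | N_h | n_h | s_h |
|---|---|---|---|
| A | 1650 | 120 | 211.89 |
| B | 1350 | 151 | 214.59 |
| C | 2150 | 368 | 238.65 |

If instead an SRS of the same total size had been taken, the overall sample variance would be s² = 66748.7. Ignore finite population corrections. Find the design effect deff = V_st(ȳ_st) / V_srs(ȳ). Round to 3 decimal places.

V̂(ȳ_st) = Σ W_h² s_h²/n_h, with W_h = N_h/N and N = 5150:
  stratum A: (1650/5150)²·211.89²/120 = 38.4055
  stratum B: (1350/5150)²·214.59²/151 = 20.9554
  stratum C: (2150/5150)²·238.65²/368 = 26.9735
V_st = 86.3343
V_srs = s²/n = 66748.7/639 = 104.458
deff = V_st / V_srs = 86.3343/104.458 = 0.8265

deff ≈ 0.826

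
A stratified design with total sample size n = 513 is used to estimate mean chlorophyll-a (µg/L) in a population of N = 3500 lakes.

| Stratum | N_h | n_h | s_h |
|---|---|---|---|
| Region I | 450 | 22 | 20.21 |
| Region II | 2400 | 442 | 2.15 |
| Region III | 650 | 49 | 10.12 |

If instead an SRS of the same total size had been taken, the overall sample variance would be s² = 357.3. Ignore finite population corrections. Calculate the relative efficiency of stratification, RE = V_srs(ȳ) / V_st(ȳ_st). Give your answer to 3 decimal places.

RE ≈ 1.814

V̂(ȳ_st) = Σ W_h² s_h²/n_h, with W_h = N_h/N and N = 3500:
  stratum Region I: (450/3500)²·20.21²/22 = 0.306901
  stratum Region II: (2400/3500)²·2.15²/442 = 0.00491746
  stratum Region III: (650/3500)²·10.12²/49 = 0.0720868
V_st = 0.383906
V_srs = s²/n = 357.3/513 = 0.696491
Relative efficiency = V_srs / V_st = 0.696491/0.383906 = 1.8142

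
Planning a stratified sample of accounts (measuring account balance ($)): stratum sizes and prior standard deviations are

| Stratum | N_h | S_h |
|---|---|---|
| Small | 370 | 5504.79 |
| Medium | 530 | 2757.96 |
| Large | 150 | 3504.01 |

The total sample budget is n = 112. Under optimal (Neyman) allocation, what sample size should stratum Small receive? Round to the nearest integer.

57

Neyman allocation: n_h = n · N_h S_h / Σ N_i S_i, with n = 112.
  stratum Small: N_h·S_h = 370·5504.79 = 2036772.30
  stratum Medium: N_h·S_h = 530·2757.96 = 1461718.80
  stratum Large: N_h·S_h = 150·3504.01 = 525601.50
Σ N_h S_h = 4024092.60
n for stratum Small = 112·2036772.30/4024092.60 = 56.688 → 57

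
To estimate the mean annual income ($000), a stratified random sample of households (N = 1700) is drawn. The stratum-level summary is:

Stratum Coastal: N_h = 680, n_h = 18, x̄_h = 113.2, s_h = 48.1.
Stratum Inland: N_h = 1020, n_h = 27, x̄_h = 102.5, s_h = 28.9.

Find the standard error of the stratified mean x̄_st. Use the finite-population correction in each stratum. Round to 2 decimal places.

V̂(x̄_st) = Σ W_h² (1 − n_h/N_h) s_h²/n_h, with W_h = N_h/N and N = 1700:
  stratum Coastal: (680/1700)²·(1 − 18/680)·48.1²/18 = 20.021
  stratum Inland: (1020/1700)²·(1 − 27/1020)·28.9²/27 = 10.8414
V̂(x̄_st) = 30.8624
SE(x̄_st) = √30.8624 = 5.55539

SE(x̄_st) ≈ 5.56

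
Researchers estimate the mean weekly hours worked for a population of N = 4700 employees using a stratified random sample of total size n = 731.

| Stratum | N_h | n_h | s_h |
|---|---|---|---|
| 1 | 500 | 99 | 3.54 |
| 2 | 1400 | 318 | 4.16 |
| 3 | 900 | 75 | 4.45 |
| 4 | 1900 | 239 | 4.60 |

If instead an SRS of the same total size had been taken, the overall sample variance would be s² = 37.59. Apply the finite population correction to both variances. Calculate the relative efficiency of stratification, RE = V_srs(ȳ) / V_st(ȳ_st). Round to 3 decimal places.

RE ≈ 1.645

V̂(ȳ_st) = Σ W_h² (1 − n_h/N_h) s_h²/n_h, with W_h = N_h/N and N = 4700:
  stratum 1: (500/4700)²·(1 − 99/500)·3.54²/99 = 0.00114892
  stratum 2: (1400/4700)²·(1 − 318/1400)·4.16²/318 = 0.00373181
  stratum 3: (900/4700)²·(1 − 75/900)·4.45²/75 = 0.00887482
  stratum 4: (1900/4700)²·(1 − 239/1900)·4.60²/239 = 0.0126487
V_st = 0.0264042
V_srs = (1 − 731/4700)·37.59/731 = 0.0434248
Relative efficiency = V_srs / V_st = 0.0434248/0.0264042 = 1.6446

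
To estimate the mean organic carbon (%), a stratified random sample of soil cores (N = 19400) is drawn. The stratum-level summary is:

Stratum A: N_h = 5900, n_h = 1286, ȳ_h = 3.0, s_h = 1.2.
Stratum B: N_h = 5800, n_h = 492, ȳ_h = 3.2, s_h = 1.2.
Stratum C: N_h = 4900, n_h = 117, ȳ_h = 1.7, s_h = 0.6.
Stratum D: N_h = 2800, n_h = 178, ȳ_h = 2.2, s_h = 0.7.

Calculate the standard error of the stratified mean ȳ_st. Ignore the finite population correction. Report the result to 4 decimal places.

V̂(ȳ_st) = Σ W_h² s_h²/n_h, with W_h = N_h/N and N = 19400:
  stratum A: (5900/19400)²·1.2²/1286 = 0.000103567
  stratum B: (5800/19400)²·1.2²/492 = 0.000261607
  stratum C: (4900/19400)²·0.6²/117 = 0.000196293
  stratum D: (2800/19400)²·0.7²/178 = 5.73441e-05
V̂(ȳ_st) = 0.000618812
SE(ȳ_st) = √0.000618812 = 0.0248759

SE(ȳ_st) ≈ 0.0249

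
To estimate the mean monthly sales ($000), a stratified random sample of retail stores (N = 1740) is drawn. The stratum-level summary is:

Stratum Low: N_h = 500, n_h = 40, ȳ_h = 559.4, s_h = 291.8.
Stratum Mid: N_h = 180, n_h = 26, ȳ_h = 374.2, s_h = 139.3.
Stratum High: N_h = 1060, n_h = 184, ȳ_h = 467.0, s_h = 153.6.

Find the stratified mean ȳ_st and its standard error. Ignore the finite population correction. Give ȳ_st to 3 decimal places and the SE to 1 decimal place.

ȳ_st = Σ W_h ȳ_h = (500·559.4 + 180·374.2 + 1060·467.0)/1740 = 483.95172
V̂(ȳ_st) = Σ W_h² s_h²/n_h, with W_h = N_h/N and N = 1740:
  stratum Low: (500/1740)²·291.8²/40 = 175.773
  stratum Mid: (180/1740)²·139.3²/26 = 7.98685
  stratum High: (1060/1740)²·153.6²/184 = 47.5859
V̂(ȳ_st) = 231.346
SE(ȳ_st) = √231.346 = 15.2101

ȳ_st ≈ 483.952, SE ≈ 15.2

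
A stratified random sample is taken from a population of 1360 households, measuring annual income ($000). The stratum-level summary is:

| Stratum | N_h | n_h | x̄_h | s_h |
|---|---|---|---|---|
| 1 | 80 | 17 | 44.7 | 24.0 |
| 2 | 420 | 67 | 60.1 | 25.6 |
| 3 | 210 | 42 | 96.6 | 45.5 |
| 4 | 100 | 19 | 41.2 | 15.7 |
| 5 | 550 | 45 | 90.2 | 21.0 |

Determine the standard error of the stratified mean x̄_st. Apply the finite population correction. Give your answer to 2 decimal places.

V̂(x̄_st) = Σ W_h² (1 − n_h/N_h) s_h²/n_h, with W_h = N_h/N and N = 1360:
  stratum 1: (80/1360)²·(1 − 17/80)·24.0²/17 = 0.0923265
  stratum 2: (420/1360)²·(1 − 67/420)·25.6²/67 = 0.784064
  stratum 3: (210/1360)²·(1 − 42/210)·45.5²/42 = 0.940209
  stratum 4: (100/1360)²·(1 − 19/100)·15.7²/19 = 0.0568137
  stratum 5: (550/1360)²·(1 − 45/550)·21.0²/45 = 1.47164
V̂(x̄_st) = 3.34505
SE(x̄_st) = √3.34505 = 1.82895

SE(x̄_st) ≈ 1.83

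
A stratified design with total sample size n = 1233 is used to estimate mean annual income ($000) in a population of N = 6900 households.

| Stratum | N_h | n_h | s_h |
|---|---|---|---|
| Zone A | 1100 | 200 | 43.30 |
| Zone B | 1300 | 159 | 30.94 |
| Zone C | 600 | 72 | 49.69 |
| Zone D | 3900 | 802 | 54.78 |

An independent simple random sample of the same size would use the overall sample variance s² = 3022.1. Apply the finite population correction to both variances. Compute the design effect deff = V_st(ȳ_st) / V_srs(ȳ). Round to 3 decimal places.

deff ≈ 0.775

V̂(ȳ_st) = Σ W_h² (1 − n_h/N_h) s_h²/n_h, with W_h = N_h/N and N = 6900:
  stratum Zone A: (1100/6900)²·(1 − 200/1100)·43.30²/200 = 0.194932
  stratum Zone B: (1300/6900)²·(1 − 159/1300)·30.94²/159 = 0.187575
  stratum Zone C: (600/6900)²·(1 − 72/600)·49.69²/72 = 0.228188
  stratum Zone D: (3900/6900)²·(1 − 802/3900)·54.78²/802 = 0.949549
V_st = 1.56024
V_srs = (1 − 1233/6900)·3022.1/1233 = 2.01303
deff = V_st / V_srs = 1.56024/2.01303 = 0.7751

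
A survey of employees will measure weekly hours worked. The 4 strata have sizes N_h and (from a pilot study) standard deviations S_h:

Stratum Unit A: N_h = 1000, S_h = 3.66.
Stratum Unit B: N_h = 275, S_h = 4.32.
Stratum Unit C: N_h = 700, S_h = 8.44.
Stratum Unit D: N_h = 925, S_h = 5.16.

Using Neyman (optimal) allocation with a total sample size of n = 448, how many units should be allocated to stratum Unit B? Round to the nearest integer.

34

Neyman allocation: n_h = n · N_h S_h / Σ N_i S_i, with n = 448.
  stratum Unit A: N_h·S_h = 1000·3.66 = 3660.00
  stratum Unit B: N_h·S_h = 275·4.32 = 1188.00
  stratum Unit C: N_h·S_h = 700·8.44 = 5908.00
  stratum Unit D: N_h·S_h = 925·5.16 = 4773.00
Σ N_h S_h = 15529.00
n for stratum Unit B = 448·1188.00/15529.00 = 34.273 → 34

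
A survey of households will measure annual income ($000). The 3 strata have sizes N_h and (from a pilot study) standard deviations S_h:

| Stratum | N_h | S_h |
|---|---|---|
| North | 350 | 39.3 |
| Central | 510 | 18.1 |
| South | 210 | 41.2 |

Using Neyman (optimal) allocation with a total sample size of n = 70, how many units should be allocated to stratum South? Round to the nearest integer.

19

Neyman allocation: n_h = n · N_h S_h / Σ N_i S_i, with n = 70.
  stratum North: N_h·S_h = 350·39.3 = 13755.00
  stratum Central: N_h·S_h = 510·18.1 = 9231.00
  stratum South: N_h·S_h = 210·41.2 = 8652.00
Σ N_h S_h = 31638.00
n for stratum South = 70·8652.00/31638.00 = 19.143 → 19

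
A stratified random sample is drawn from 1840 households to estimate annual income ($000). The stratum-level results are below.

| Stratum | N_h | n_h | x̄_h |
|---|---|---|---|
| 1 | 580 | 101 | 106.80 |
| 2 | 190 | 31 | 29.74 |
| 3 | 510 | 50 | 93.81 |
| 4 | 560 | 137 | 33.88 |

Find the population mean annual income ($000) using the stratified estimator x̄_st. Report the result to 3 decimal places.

N = Σ N_h = 1840. Stratum weights W_h = N_h/N.
x̄_st = (580·106.80 + 190·29.74 + 510·93.81 + 560·33.88) / 1840 = 73.04918

x̄_st ≈ 73.049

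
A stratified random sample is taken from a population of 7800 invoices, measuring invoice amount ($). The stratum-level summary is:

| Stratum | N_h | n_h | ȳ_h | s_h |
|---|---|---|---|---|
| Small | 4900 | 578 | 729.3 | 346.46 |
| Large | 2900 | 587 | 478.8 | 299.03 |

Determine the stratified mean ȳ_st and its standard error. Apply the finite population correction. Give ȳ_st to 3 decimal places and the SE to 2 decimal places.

ȳ_st ≈ 636.165, SE ≈ 9.44

ȳ_st = Σ W_h ȳ_h = (4900·729.3 + 2900·478.8)/7800 = 636.16538
V̂(ȳ_st) = Σ W_h² (1 − n_h/N_h) s_h²/n_h, with W_h = N_h/N and N = 7800:
  stratum Small: (4900/7800)²·(1 − 578/4900)·346.46²/578 = 72.2886
  stratum Large: (2900/7800)²·(1 − 587/2900)·299.03²/587 = 16.7948
V̂(ȳ_st) = 89.0835
SE(ȳ_st) = √89.0835 = 9.4384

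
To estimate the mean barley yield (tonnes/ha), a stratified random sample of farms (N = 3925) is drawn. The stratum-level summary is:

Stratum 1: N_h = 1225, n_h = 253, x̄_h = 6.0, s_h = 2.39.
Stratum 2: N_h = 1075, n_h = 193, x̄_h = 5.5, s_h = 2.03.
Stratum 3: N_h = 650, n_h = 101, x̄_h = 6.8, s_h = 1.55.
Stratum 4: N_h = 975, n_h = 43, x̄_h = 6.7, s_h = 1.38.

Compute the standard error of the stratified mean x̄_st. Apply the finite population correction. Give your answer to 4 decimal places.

V̂(x̄_st) = Σ W_h² (1 − n_h/N_h) s_h²/n_h, with W_h = N_h/N and N = 3925:
  stratum 1: (1225/3925)²·(1 − 253/1225)·2.39²/253 = 0.00174501
  stratum 2: (1075/3925)²·(1 − 193/1075)·2.03²/193 = 0.00131411
  stratum 3: (650/3925)²·(1 − 101/650)·1.55²/101 = 0.000550996
  stratum 4: (975/3925)²·(1 − 43/975)·1.38²/43 = 0.00261235
V̂(x̄_st) = 0.00622247
SE(x̄_st) = √0.00622247 = 0.0788826

SE(x̄_st) ≈ 0.0789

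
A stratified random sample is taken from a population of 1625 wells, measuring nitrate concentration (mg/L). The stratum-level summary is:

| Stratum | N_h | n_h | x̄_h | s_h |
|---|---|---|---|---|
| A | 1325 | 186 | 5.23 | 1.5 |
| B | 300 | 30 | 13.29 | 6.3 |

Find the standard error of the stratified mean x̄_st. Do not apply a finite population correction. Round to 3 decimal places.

SE(x̄_st) ≈ 0.231

V̂(x̄_st) = Σ W_h² s_h²/n_h, with W_h = N_h/N and N = 1625:
  stratum A: (1325/1625)²·1.5²/186 = 0.00804257
  stratum B: (300/1625)²·6.3²/30 = 0.0450916
V̂(x̄_st) = 0.0531342
SE(x̄_st) = √0.0531342 = 0.230508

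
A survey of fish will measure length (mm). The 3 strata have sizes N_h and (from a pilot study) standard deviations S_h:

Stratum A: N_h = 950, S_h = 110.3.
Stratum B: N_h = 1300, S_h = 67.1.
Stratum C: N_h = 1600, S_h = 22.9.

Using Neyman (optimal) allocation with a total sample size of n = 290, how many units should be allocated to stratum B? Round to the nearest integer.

Neyman allocation: n_h = n · N_h S_h / Σ N_i S_i, with n = 290.
  stratum A: N_h·S_h = 950·110.3 = 104785.00
  stratum B: N_h·S_h = 1300·67.1 = 87230.00
  stratum C: N_h·S_h = 1600·22.9 = 36640.00
Σ N_h S_h = 228655.00
n for stratum B = 290·87230.00/228655.00 = 110.633 → 111

111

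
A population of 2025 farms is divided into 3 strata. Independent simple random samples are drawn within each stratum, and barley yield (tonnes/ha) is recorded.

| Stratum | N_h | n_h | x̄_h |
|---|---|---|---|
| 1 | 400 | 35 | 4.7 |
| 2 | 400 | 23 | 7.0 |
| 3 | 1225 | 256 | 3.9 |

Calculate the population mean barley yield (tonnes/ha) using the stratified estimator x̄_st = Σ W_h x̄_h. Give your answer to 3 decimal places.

N = Σ N_h = 2025. Stratum weights W_h = N_h/N.
x̄_st = (400·4.7 + 400·7.0 + 1225·3.9) / 2025 = 4.67037

x̄_st ≈ 4.670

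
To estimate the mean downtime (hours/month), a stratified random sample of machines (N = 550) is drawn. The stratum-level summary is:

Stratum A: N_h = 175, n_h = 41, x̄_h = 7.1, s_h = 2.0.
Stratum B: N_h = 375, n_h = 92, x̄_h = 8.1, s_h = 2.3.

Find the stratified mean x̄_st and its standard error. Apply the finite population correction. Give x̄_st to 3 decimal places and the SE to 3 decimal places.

x̄_st ≈ 7.782, SE ≈ 0.167

x̄_st = Σ W_h x̄_h = (175·7.1 + 375·8.1)/550 = 7.78182
V̂(x̄_st) = Σ W_h² (1 − n_h/N_h) s_h²/n_h, with W_h = N_h/N and N = 550:
  stratum A: (175/550)²·(1 − 41/175)·2.0²/41 = 0.00756299
  stratum B: (375/550)²·(1 − 92/375)·2.3²/92 = 0.0201725
V̂(x̄_st) = 0.0277355
SE(x̄_st) = √0.0277355 = 0.16654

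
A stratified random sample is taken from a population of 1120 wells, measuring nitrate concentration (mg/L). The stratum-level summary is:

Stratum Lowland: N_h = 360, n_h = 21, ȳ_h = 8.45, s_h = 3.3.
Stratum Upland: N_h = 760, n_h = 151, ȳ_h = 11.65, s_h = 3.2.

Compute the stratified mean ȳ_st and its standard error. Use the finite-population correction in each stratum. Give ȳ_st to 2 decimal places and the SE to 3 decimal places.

ȳ_st ≈ 10.62, SE ≈ 0.275

ȳ_st = Σ W_h ȳ_h = (360·8.45 + 760·11.65)/1120 = 10.62143
V̂(ȳ_st) = Σ W_h² (1 − n_h/N_h) s_h²/n_h, with W_h = N_h/N and N = 1120:
  stratum Lowland: (360/1120)²·(1 − 21/360)·3.3²/21 = 0.0504516
  stratum Upland: (760/1120)²·(1 − 151/760)·3.2²/151 = 0.0250218
V̂(ȳ_st) = 0.0754733
SE(ȳ_st) = √0.0754733 = 0.274724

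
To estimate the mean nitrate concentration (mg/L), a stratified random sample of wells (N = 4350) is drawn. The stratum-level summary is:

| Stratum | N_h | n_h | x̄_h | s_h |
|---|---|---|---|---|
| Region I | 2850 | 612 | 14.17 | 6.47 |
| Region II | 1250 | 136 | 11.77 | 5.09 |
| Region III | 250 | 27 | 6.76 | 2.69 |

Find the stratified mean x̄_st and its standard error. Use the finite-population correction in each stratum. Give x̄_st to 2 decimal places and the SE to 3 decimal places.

x̄_st ≈ 13.05, SE ≈ 0.195

x̄_st = Σ W_h x̄_h = (2850·14.17 + 1250·11.77 + 250·6.76)/4350 = 13.05448
V̂(x̄_st) = Σ W_h² (1 − n_h/N_h) s_h²/n_h, with W_h = N_h/N and N = 4350:
  stratum Region I: (2850/4350)²·(1 − 612/2850)·6.47²/612 = 0.023056
  stratum Region II: (1250/4350)²·(1 − 136/1250)·5.09²/136 = 0.0140189
  stratum Region III: (250/4350)²·(1 − 27/250)·2.69²/27 = 0.0007896
V̂(x̄_st) = 0.0378645
SE(x̄_st) = √0.0378645 = 0.194588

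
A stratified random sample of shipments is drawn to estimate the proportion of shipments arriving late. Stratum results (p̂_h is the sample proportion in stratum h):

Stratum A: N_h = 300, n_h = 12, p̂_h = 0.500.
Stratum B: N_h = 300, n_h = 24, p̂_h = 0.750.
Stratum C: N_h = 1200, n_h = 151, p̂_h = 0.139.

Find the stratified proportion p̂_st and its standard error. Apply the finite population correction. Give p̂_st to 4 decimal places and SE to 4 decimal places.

p̂_st ≈ 0.3010, SE ≈ 0.0335

N = 1800; stratum weights W_h = N_h/N.
p̂_st = Σ W_h p̂_h = (300·0.500 + 300·0.750 + 1200·0.139)/1800 = 0.30100
V̂(p̂_st) = Σ W_h² (1 − n_h/N_h) p̂_h(1−p̂_h)/(n_h−1):
  stratum A: (300/1800)²·(1 − 12/300)·0.500·0.500/11 = 0.000606061
  stratum B: (300/1800)²·(1 − 24/300)·0.750·0.250/23 = 0.000208333
  stratum C: (1200/1800)²·(1 − 151/1200)·0.139·0.861/150 = 0.000309983
V̂(p̂_st) = 0.00112438; SE = √V̂ = 0.0335317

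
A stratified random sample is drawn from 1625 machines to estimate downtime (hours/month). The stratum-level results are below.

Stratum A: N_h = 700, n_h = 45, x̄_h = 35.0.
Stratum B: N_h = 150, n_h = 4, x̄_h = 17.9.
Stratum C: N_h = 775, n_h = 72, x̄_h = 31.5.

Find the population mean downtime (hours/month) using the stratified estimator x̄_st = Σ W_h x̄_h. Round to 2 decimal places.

x̄_st ≈ 31.75

N = Σ N_h = 1625. Stratum weights W_h = N_h/N.
x̄_st = (700·35.0 + 150·17.9 + 775·31.5) / 1625 = 31.7523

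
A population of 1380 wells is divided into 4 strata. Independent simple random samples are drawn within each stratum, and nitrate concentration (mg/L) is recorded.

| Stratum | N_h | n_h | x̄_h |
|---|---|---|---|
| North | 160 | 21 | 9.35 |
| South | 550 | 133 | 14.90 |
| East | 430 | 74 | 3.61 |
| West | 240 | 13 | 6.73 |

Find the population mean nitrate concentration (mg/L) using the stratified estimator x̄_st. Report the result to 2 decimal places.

N = Σ N_h = 1380. Stratum weights W_h = N_h/N.
x̄_st = (160·9.35 + 550·14.90 + 430·3.61 + 240·6.73) / 1380 = 9.3178

x̄_st ≈ 9.32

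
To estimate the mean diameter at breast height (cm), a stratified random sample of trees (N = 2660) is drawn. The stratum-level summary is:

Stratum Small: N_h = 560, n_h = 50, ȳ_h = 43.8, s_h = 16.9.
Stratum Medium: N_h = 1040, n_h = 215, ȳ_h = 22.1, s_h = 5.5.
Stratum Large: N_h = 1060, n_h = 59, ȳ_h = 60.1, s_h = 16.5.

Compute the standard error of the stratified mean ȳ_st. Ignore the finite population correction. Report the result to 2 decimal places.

V̂(ȳ_st) = Σ W_h² s_h²/n_h, with W_h = N_h/N and N = 2660:
  stratum Small: (560/2660)²·16.9²/50 = 0.253172
  stratum Medium: (1040/2660)²·5.5²/215 = 0.0215075
  stratum Large: (1060/2660)²·16.5²/59 = 0.732764
V̂(ȳ_st) = 1.00744
SE(ȳ_st) = √1.00744 = 1.00372

SE(ȳ_st) ≈ 1.00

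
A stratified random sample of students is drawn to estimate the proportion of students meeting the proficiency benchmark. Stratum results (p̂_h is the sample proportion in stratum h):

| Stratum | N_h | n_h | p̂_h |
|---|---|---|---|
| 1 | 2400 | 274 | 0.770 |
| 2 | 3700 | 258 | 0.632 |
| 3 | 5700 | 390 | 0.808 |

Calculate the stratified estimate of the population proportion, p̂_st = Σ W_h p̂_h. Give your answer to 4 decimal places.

N = 11800; stratum weights W_h = N_h/N.
p̂_st = Σ W_h p̂_h = (2400·0.770 + 3700·0.632 + 5700·0.808)/11800 = 0.74508

p̂_st ≈ 0.7451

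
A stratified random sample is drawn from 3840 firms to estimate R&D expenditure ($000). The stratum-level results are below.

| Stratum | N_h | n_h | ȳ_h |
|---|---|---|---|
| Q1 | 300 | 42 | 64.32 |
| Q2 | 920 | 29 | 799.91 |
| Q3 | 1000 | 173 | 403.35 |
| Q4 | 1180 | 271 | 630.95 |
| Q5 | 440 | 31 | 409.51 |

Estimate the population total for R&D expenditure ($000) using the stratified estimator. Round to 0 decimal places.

τ̂_st = Σ N_h ȳ_h = 300·64.32 + 920·799.91 + 1000·403.35 + 1180·630.95 + 440·409.51 = 2083269

τ̂_st ≈ 2083269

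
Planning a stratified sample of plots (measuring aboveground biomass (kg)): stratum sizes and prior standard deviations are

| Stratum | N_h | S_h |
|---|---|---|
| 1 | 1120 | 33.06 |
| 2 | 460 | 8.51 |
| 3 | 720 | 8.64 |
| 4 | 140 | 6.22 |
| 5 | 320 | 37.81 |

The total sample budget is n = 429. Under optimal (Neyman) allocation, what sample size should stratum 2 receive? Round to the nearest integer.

Neyman allocation: n_h = n · N_h S_h / Σ N_i S_i, with n = 429.
  stratum 1: N_h·S_h = 1120·33.06 = 37027.20
  stratum 2: N_h·S_h = 460·8.51 = 3914.60
  stratum 3: N_h·S_h = 720·8.64 = 6220.80
  stratum 4: N_h·S_h = 140·6.22 = 870.80
  stratum 5: N_h·S_h = 320·37.81 = 12099.20
Σ N_h S_h = 60132.60
n for stratum 2 = 429·3914.60/60132.60 = 27.928 → 28

28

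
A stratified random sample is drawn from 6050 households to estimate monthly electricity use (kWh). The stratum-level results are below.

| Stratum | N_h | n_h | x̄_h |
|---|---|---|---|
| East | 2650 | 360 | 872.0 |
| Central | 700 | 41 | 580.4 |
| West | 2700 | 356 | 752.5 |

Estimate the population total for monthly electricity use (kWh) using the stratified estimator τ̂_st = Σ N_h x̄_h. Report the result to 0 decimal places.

τ̂_st = Σ N_h x̄_h = 2650·872.0 + 700·580.4 + 2700·752.5 = 4748830

τ̂_st ≈ 4748830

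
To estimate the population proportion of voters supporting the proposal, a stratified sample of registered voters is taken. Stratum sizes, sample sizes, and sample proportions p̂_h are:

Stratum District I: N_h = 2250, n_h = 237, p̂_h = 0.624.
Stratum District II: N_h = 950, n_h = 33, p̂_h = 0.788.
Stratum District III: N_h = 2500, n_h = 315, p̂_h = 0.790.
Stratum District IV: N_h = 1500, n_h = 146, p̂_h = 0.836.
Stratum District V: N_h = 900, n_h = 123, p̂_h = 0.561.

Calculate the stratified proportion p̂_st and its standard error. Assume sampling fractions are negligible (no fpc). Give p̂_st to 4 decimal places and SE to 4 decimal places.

N = 8100; stratum weights W_h = N_h/N.
p̂_st = Σ W_h p̂_h = (2250·0.624 + 950·0.788 + 2500·0.790 + 1500·0.836 + 900·0.561)/8100 = 0.72673
V̂(p̂_st) = Σ W_h² p̂_h(1−p̂_h)/(n_h−1):
  stratum District I: (2250/8100)²·0.624·0.376/236 = 7.67106e-05
  stratum District II: (950/8100)²·0.788·0.212/32 = 7.18107e-05
  stratum District III: (2500/8100)²·0.790·0.210/314 = 5.033e-05
  stratum District IV: (1500/8100)²·0.836·0.164/145 = 3.24261e-05
  stratum District V: (900/8100)²·0.561·0.439/122 = 2.4922e-05
V̂(p̂_st) = 0.000256199; SE = √V̂ = 0.0160062

p̂_st ≈ 0.7267, SE ≈ 0.0160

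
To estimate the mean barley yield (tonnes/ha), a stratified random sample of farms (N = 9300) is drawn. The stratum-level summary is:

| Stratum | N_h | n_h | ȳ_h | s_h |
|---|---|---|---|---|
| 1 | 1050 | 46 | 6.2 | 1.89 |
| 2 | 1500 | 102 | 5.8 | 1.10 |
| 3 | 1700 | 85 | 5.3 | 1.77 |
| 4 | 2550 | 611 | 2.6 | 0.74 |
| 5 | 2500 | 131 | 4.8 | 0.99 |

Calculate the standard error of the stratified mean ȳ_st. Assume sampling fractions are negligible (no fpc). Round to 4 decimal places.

SE(ȳ_st) ≈ 0.0560

V̂(ȳ_st) = Σ W_h² s_h²/n_h, with W_h = N_h/N and N = 9300:
  stratum 1: (1050/9300)²·1.89²/46 = 0.000989871
  stratum 2: (1500/9300)²·1.10²/102 = 0.000308604
  stratum 3: (1700/9300)²·1.77²/85 = 0.00123157
  stratum 4: (2550/9300)²·0.74²/611 = 6.73809e-05
  stratum 5: (2500/9300)²·0.99²/131 = 0.000540646
V̂(ȳ_st) = 0.00313807
SE(ȳ_st) = √0.00313807 = 0.0560185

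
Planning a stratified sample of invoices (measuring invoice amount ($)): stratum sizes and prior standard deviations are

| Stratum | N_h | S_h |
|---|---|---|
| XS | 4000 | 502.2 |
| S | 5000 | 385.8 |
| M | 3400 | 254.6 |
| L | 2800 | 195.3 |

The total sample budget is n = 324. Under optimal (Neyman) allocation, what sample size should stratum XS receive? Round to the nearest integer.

Neyman allocation: n_h = n · N_h S_h / Σ N_i S_i, with n = 324.
  stratum XS: N_h·S_h = 4000·502.2 = 2008800.00
  stratum S: N_h·S_h = 5000·385.8 = 1929000.00
  stratum M: N_h·S_h = 3400·254.6 = 865640.00
  stratum L: N_h·S_h = 2800·195.3 = 546840.00
Σ N_h S_h = 5350280.00
n for stratum XS = 324·2008800.00/5350280.00 = 121.648 → 122

122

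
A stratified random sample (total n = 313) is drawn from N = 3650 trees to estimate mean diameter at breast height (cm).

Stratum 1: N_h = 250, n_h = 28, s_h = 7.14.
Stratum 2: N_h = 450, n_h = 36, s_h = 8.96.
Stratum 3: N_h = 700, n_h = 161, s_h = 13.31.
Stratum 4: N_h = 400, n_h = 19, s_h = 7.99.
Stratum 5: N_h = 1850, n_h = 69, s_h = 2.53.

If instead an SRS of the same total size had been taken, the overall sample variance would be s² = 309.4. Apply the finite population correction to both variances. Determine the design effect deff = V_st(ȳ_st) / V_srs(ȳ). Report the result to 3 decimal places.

deff ≈ 0.145

V̂(ȳ_st) = Σ W_h² (1 − n_h/N_h) s_h²/n_h, with W_h = N_h/N and N = 3650:
  stratum 1: (250/3650)²·(1 − 28/250)·7.14²/28 = 0.00758483
  stratum 2: (450/3650)²·(1 − 36/450)·8.96²/36 = 0.0311846
  stratum 3: (700/3650)²·(1 − 161/700)·13.31²/161 = 0.0311624
  stratum 4: (400/3650)²·(1 − 19/400)·7.99²/19 = 0.0384361
  stratum 5: (1850/3650)²·(1 − 69/1850)·2.53²/69 = 0.0229426
V_st = 0.131311
V_srs = (1 − 313/3650)·309.4/313 = 0.903731
deff = V_st / V_srs = 0.131311/0.903731 = 0.1453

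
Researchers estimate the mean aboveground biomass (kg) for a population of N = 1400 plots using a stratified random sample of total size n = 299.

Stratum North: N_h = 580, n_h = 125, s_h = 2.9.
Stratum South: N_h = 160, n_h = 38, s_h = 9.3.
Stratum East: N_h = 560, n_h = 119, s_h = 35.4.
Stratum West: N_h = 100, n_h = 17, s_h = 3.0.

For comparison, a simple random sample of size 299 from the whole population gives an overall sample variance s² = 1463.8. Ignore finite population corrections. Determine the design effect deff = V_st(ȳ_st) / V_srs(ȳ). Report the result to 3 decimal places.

deff ≈ 0.353

V̂(ȳ_st) = Σ W_h² s_h²/n_h, with W_h = N_h/N and N = 1400:
  stratum North: (580/1400)²·2.9²/125 = 0.0115474
  stratum South: (160/1400)²·9.3²/38 = 0.029728
  stratum East: (560/1400)²·35.4²/119 = 1.68492
  stratum West: (100/1400)²·3.0²/17 = 0.00270108
V_st = 1.7289
V_srs = s²/n = 1463.8/299 = 4.89565
deff = V_st / V_srs = 1.7289/4.89565 = 0.3531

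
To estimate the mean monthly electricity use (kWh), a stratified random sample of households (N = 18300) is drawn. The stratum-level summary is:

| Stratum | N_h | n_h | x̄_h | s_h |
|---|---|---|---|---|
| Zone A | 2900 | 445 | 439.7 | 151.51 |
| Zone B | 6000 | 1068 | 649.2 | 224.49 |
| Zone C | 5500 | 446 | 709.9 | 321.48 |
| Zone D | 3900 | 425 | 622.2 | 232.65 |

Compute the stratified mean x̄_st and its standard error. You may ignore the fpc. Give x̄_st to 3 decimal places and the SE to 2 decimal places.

x̄_st ≈ 628.490, SE ≈ 5.75

x̄_st = Σ W_h x̄_h = (2900·439.7 + 6000·649.2 + 5500·709.9 + 3900·622.2)/18300 = 628.48962
V̂(x̄_st) = Σ W_h² s_h²/n_h, with W_h = N_h/N and N = 18300:
  stratum Zone A: (2900/18300)²·151.51²/445 = 1.29544
  stratum Zone B: (6000/18300)²·224.49²/1068 = 5.07251
  stratum Zone C: (5500/18300)²·321.48²/446 = 20.9313
  stratum Zone D: (3900/18300)²·232.65²/425 = 5.78421
V̂(x̄_st) = 33.0835
SE(x̄_st) = √33.0835 = 5.75182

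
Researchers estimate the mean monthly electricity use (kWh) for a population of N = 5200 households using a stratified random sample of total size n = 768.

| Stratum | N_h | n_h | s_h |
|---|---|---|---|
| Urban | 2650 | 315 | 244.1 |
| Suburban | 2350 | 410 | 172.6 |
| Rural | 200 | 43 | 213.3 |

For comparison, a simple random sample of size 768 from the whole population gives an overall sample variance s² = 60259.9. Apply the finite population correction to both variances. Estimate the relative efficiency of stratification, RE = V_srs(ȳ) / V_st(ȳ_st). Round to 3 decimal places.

V̂(ȳ_st) = Σ W_h² (1 − n_h/N_h) s_h²/n_h, with W_h = N_h/N and N = 5200:
  stratum Urban: (2650/5200)²·(1 − 315/2650)·244.1²/315 = 43.2864
  stratum Suburban: (2350/5200)²·(1 − 410/2350)·172.6²/410 = 12.2507
  stratum Rural: (200/5200)²·(1 − 43/200)·213.3²/43 = 1.22867
V_st = 56.7657
V_srs = (1 − 768/5200)·60259.9/768 = 66.875
Relative efficiency = V_srs / V_st = 66.875/56.7657 = 1.1781

RE ≈ 1.178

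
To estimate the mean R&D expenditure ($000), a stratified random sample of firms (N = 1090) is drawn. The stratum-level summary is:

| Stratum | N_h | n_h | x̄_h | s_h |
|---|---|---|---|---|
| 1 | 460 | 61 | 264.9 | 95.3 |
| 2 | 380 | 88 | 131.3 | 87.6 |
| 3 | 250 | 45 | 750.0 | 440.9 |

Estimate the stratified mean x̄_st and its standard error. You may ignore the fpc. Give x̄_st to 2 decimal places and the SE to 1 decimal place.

x̄_st ≈ 329.59, SE ≈ 16.3

x̄_st = Σ W_h x̄_h = (460·264.9 + 380·131.3 + 250·750.0)/1090 = 329.58532
V̂(x̄_st) = Σ W_h² s_h²/n_h, with W_h = N_h/N and N = 1090:
  stratum 1: (460/1090)²·95.3²/61 = 26.5166
  stratum 2: (380/1090)²·87.6²/88 = 10.5984
  stratum 3: (250/1090)²·440.9²/45 = 227.245
V̂(x̄_st) = 264.36
SE(x̄_st) = √264.36 = 16.2592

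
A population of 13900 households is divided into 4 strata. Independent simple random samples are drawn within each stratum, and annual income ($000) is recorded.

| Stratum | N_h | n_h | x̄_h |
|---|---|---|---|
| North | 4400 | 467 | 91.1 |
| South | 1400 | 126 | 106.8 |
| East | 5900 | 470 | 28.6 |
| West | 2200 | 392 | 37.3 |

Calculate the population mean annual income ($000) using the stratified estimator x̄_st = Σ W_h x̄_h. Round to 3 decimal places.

x̄_st ≈ 57.637

N = Σ N_h = 13900. Stratum weights W_h = N_h/N.
x̄_st = (4400·91.1 + 1400·106.8 + 5900·28.6 + 2200·37.3) / 13900 = 57.63741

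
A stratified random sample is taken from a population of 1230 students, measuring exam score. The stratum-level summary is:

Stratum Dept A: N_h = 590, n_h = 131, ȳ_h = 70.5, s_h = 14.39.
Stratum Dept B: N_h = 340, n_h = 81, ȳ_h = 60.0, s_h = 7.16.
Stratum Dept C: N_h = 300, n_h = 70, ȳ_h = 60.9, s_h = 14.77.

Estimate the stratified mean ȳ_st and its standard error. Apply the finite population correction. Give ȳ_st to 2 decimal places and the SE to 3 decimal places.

ȳ_st ≈ 65.26, SE ≈ 0.680

ȳ_st = Σ W_h ȳ_h = (590·70.5 + 340·60.0 + 300·60.9)/1230 = 65.25610
V̂(ȳ_st) = Σ W_h² (1 − n_h/N_h) s_h²/n_h, with W_h = N_h/N and N = 1230:
  stratum Dept A: (590/1230)²·(1 − 131/590)·14.39²/131 = 0.282947
  stratum Dept B: (340/1230)²·(1 − 81/340)·7.16²/81 = 0.0368391
  stratum Dept C: (300/1230)²·(1 − 70/300)·14.77²/70 = 0.142135
V̂(ȳ_st) = 0.461921
SE(ȳ_st) = √0.461921 = 0.679648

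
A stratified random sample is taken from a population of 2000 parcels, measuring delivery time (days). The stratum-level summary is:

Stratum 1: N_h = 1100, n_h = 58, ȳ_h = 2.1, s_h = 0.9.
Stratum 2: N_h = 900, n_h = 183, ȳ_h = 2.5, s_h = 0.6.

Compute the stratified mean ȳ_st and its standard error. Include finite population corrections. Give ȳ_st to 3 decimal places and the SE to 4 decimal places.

ȳ_st = Σ W_h ȳ_h = (1100·2.1 + 900·2.5)/2000 = 2.28000
V̂(ȳ_st) = Σ W_h² (1 − n_h/N_h) s_h²/n_h, with W_h = N_h/N and N = 2000:
  stratum 1: (1100/2000)²·(1 − 58/1100)·0.9²/58 = 0.00400182
  stratum 2: (900/2000)²·(1 − 183/900)·0.6²/183 = 0.000317361
V̂(ȳ_st) = 0.00431918
SE(ȳ_st) = √0.00431918 = 0.0657205

ȳ_st ≈ 2.280, SE ≈ 0.0657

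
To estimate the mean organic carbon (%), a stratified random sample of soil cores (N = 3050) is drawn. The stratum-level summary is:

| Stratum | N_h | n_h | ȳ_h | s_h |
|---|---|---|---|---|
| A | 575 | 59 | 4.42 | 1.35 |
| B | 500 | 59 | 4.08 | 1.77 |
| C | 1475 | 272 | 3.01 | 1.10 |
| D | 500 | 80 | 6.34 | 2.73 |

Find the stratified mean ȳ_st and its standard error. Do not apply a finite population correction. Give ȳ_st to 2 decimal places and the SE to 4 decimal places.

ȳ_st = Σ W_h ȳ_h = (575·4.42 + 500·4.08 + 1475·3.01 + 500·6.34)/3050 = 3.99713
V̂(ȳ_st) = Σ W_h² s_h²/n_h, with W_h = N_h/N and N = 3050:
  stratum A: (575/3050)²·1.35²/59 = 0.00109787
  stratum B: (500/3050)²·1.77²/59 = 0.00142704
  stratum C: (1475/3050)²·1.10²/272 = 0.0010404
  stratum D: (500/3050)²·2.73²/80 = 0.00250366
V̂(ȳ_st) = 0.00606897
SE(ȳ_st) = √0.00606897 = 0.0779036

ȳ_st ≈ 4.00, SE ≈ 0.0779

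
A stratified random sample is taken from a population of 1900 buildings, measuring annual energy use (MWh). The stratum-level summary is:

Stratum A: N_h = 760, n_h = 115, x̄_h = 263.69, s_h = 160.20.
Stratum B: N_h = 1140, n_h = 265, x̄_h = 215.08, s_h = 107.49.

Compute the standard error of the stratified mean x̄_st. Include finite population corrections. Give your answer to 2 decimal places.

V̂(x̄_st) = Σ W_h² (1 − n_h/N_h) s_h²/n_h, with W_h = N_h/N and N = 1900:
  stratum A: (760/1900)²·(1 − 115/760)·160.20²/115 = 30.3035
  stratum B: (1140/1900)²·(1 − 265/1140)·107.49²/265 = 12.0475
V̂(x̄_st) = 42.351
SE(x̄_st) = √42.351 = 6.50777

SE(x̄_st) ≈ 6.51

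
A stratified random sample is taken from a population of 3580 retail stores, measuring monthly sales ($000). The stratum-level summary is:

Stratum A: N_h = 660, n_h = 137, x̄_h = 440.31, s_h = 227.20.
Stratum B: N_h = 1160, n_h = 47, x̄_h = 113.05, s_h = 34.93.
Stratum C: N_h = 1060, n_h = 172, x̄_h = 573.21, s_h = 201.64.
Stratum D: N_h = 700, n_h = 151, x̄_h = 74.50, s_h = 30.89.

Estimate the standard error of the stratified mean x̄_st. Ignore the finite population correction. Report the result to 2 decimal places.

SE(x̄_st) ≈ 6.04

V̂(x̄_st) = Σ W_h² s_h²/n_h, with W_h = N_h/N and N = 3580:
  stratum A: (660/3580)²·227.20²/137 = 12.8061
  stratum B: (1160/3580)²·34.93²/47 = 2.72552
  stratum C: (1060/3580)²·201.64²/172 = 20.7239
  stratum D: (700/3580)²·30.89²/151 = 0.241596
V̂(x̄_st) = 36.4971
SE(x̄_st) = √36.4971 = 6.04128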